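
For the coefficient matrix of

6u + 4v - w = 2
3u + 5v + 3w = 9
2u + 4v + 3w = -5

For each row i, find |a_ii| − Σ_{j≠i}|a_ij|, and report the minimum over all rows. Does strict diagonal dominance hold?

row 1: |6| − (4+1) = 1
row 2: |5| − (3+3) = -1
row 3: |3| − (2+4) = -3
minimum over rows = -3 → not strictly diagonally dominant

-3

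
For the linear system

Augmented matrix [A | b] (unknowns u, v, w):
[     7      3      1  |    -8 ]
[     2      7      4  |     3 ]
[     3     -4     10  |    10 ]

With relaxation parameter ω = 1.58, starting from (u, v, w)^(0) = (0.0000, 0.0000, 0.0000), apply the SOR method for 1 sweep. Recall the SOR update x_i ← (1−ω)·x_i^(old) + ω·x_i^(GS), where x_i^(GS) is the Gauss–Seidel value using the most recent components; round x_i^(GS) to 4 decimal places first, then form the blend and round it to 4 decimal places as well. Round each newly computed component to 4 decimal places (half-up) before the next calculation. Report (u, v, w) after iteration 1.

(-1.8058, 1.4923, 3.3791)

Iteration 1:
  u: GS value = (-8 - (3)·0.0000 - (1)·0.0000) / (7) = -1.1429;  u ← (1−ω)·0.0000 + ω·-1.1429 = -1.8058
  v: GS value = (3 - (2)·-1.8058 - (4)·0.0000) / (7) = 0.9445;  v ← (1−ω)·0.0000 + ω·0.9445 = 1.4923
  w: GS value = (10 - (3)·-1.8058 - (-4)·1.4923) / (10) = 2.1387;  w ← (1−ω)·0.0000 + ω·2.1387 = 3.3791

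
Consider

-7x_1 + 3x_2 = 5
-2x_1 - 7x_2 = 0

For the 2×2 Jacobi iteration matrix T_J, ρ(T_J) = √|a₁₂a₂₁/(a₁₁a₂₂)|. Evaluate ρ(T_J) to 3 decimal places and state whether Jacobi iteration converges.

0.350

a₁₂a₂₁/(a₁₁a₂₂) = (3)·(-2) / ((-7)·(-7)) = -0.122449
ρ = √|-0.122449| = √0.122449 = 0.350
ρ < 1, so Jacobi converges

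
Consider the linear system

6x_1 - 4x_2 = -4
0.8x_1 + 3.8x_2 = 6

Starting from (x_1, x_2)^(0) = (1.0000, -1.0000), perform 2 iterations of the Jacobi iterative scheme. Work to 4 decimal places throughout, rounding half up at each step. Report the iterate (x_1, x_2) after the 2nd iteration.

Iteration 1:
  x_1 = (-4 - (-4)·-1.0000) / (6) = -1.3333
  x_2 = (6 - (0.8)·1.0000) / (3.8) = 1.3684
Iteration 2:
  x_1 = (-4 - (-4)·1.3684) / (6) = 0.2456
  x_2 = (6 - (0.8)·-1.3333) / (3.8) = 1.8596

(0.2456, 1.8596)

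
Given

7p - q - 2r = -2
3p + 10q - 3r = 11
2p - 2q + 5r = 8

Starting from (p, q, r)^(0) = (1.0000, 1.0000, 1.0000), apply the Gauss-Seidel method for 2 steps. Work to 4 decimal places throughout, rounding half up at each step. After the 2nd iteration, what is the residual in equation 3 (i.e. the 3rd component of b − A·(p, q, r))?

-0.0002

Iteration 1:
  p = (-2 - (-1)·1.0000 - (-2)·1.0000) / (7) = 0.1429
  q = (11 - (3)·0.1429 - (-3)·1.0000) / (10) = 1.3571
  r = (8 - (2)·0.1429 - (-2)·1.3571) / (5) = 2.0857
Iteration 2:
  p = (-2 - (-1)·1.3571 - (-2)·2.0857) / (7) = 0.5041
  q = (11 - (3)·0.5041 - (-3)·2.0857) / (10) = 1.5745
  r = (8 - (2)·0.5041 - (-2)·1.5745) / (5) = 2.0282
Residual b − A·x = (0.1022, -0.1727, -0.0002)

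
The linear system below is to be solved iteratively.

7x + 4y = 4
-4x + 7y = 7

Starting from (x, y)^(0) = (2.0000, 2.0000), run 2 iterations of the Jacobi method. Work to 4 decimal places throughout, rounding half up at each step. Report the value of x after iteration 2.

Iteration 1:
  x = (4 - (4)·2.0000) / (7) = -0.5714
  y = (7 - (-4)·2.0000) / (7) = 2.1429
Iteration 2:
  x = (4 - (4)·2.1429) / (7) = -0.6531
  y = (7 - (-4)·-0.5714) / (7) = 0.6735

-0.6531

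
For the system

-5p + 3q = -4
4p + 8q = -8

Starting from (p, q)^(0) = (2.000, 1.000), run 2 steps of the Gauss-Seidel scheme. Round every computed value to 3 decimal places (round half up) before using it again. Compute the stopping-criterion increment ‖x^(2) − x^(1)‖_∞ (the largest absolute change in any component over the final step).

1.620

Iteration 1:
  p = (-4 - (3)·1.000) / (-5) = 1.400
  q = (-8 - (4)·1.400) / (8) = -1.700
Iteration 2:
  p = (-4 - (3)·-1.700) / (-5) = -0.220
  q = (-8 - (4)·-0.220) / (8) = -0.890
Change: (-1.620, 0.810) → max |·| = 1.620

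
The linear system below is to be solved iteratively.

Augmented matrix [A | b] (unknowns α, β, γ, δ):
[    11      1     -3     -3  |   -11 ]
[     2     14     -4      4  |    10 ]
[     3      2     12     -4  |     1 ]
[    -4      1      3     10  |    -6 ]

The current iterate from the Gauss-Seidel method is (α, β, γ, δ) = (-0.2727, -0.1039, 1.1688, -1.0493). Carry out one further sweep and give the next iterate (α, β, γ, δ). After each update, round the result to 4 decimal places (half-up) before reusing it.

One sweep:
  α = (-11 - (1)·-0.1039 - (-3)·1.1688 - (-3)·-1.0493) / (11) = -0.9580
  β = (10 - (2)·-0.9580 - (-4)·1.1688 - (4)·-1.0493) / (14) = 1.4849
  γ = (1 - (3)·-0.9580 - (2)·1.4849 - (-4)·-1.0493) / (12) = -0.2744
  δ = (-6 - (-4)·-0.9580 - (1)·1.4849 - (3)·-0.2744) / (10) = -1.0494

(-0.9580, 1.4849, -0.2744, -1.0494)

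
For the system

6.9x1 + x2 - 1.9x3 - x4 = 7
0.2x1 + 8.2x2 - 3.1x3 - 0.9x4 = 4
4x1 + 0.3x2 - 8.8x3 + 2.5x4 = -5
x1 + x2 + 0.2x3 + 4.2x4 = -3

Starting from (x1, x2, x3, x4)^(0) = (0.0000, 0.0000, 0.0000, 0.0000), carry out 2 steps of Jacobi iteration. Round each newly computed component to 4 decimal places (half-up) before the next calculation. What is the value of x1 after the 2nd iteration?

Iteration 1:
  x1 = (7 - (1)·0.0000 - (-1.9)·0.0000 - (-1)·0.0000) / (6.9) = 1.0145
  x2 = (4 - (0.2)·0.0000 - (-3.1)·0.0000 - (-0.9)·0.0000) / (8.2) = 0.4878
  x3 = (-5 - (4)·0.0000 - (0.3)·0.0000 - (2.5)·0.0000) / (-8.8) = 0.5682
  x4 = (-3 - (1)·0.0000 - (1)·0.0000 - (0.2)·0.0000) / (4.2) = -0.7143
Iteration 2:
  x1 = (7 - (1)·0.4878 - (-1.9)·0.5682 - (-1)·-0.7143) / (6.9) = 0.9967
  x2 = (4 - (0.2)·1.0145 - (-3.1)·0.5682 - (-0.9)·-0.7143) / (8.2) = 0.5995
  x3 = (-5 - (4)·1.0145 - (0.3)·0.4878 - (2.5)·-0.7143) / (-8.8) = 0.8430
  x4 = (-3 - (1)·1.0145 - (1)·0.4878 - (0.2)·0.5682) / (4.2) = -1.0990

0.9967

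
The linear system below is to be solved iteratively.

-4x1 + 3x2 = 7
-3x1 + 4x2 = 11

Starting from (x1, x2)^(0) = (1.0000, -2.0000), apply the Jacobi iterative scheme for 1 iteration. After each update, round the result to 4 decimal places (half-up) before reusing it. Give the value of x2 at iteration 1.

Iteration 1:
  x1 = (7 - (3)·-2.0000) / (-4) = -3.2500
  x2 = (11 - (-3)·1.0000) / (4) = 3.5000

3.5000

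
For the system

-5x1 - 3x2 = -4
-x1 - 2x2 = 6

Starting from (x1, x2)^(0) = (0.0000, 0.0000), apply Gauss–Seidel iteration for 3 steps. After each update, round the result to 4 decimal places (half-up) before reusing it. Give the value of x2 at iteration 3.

-4.7260

Iteration 1:
  x1 = (-4 - (-3)·0.0000) / (-5) = 0.8000
  x2 = (6 - (-1)·0.8000) / (-2) = -3.4000
Iteration 2:
  x1 = (-4 - (-3)·-3.4000) / (-5) = 2.8400
  x2 = (6 - (-1)·2.8400) / (-2) = -4.4200
Iteration 3:
  x1 = (-4 - (-3)·-4.4200) / (-5) = 3.4520
  x2 = (6 - (-1)·3.4520) / (-2) = -4.7260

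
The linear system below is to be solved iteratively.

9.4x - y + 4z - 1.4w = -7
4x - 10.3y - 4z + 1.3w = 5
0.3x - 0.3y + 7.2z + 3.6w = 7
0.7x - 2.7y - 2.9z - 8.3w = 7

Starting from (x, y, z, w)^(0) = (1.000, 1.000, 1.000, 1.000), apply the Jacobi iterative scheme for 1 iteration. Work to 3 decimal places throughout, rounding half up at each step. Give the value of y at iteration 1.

Iteration 1:
  x = (-7 - (-1)·1.000 - (4)·1.000 - (-1.4)·1.000) / (9.4) = -0.915
  y = (5 - (4)·1.000 - (-4)·1.000 - (1.3)·1.000) / (-10.3) = -0.359
  z = (7 - (0.3)·1.000 - (-0.3)·1.000 - (3.6)·1.000) / (7.2) = 0.472
  w = (7 - (0.7)·1.000 - (-2.7)·1.000 - (-2.9)·1.000) / (-8.3) = -1.434

-0.359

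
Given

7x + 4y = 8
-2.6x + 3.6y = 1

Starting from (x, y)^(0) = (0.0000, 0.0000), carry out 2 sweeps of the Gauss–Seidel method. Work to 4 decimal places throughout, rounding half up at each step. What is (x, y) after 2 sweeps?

(0.5125, 0.6479)

Iteration 1:
  x = (8 - (4)·0.0000) / (7) = 1.1429
  y = (1 - (-2.6)·1.1429) / (3.6) = 1.1032
Iteration 2:
  x = (8 - (4)·1.1032) / (7) = 0.5125
  y = (1 - (-2.6)·0.5125) / (3.6) = 0.6479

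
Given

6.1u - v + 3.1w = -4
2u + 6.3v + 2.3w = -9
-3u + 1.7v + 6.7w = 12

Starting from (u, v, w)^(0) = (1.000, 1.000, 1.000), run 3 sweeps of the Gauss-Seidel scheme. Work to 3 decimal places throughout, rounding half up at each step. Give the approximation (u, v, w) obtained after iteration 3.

Iteration 1:
  u = (-4 - (-1)·1.000 - (3.1)·1.000) / (6.1) = -1.000
  v = (-9 - (2)·-1.000 - (2.3)·1.000) / (6.3) = -1.476
  w = (12 - (-3)·-1.000 - (1.7)·-1.476) / (6.7) = 1.718
Iteration 2:
  u = (-4 - (-1)·-1.476 - (3.1)·1.718) / (6.1) = -1.771
  v = (-9 - (2)·-1.771 - (2.3)·1.718) / (6.3) = -1.494
  w = (12 - (-3)·-1.771 - (1.7)·-1.494) / (6.7) = 1.377
Iteration 3:
  u = (-4 - (-1)·-1.494 - (3.1)·1.377) / (6.1) = -1.600
  v = (-9 - (2)·-1.600 - (2.3)·1.377) / (6.3) = -1.423
  w = (12 - (-3)·-1.600 - (1.7)·-1.423) / (6.7) = 1.436

(-1.600, -1.423, 1.436)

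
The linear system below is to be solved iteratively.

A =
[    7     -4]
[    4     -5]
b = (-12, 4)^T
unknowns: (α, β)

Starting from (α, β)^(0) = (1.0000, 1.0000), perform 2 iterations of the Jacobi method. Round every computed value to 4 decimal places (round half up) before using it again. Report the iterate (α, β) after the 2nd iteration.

(-1.7143, -1.7143)

Iteration 1:
  α = (-12 - (-4)·1.0000) / (7) = -1.1429
  β = (4 - (4)·1.0000) / (-5) = 0.0000
Iteration 2:
  α = (-12 - (-4)·0.0000) / (7) = -1.7143
  β = (4 - (4)·-1.1429) / (-5) = -1.7143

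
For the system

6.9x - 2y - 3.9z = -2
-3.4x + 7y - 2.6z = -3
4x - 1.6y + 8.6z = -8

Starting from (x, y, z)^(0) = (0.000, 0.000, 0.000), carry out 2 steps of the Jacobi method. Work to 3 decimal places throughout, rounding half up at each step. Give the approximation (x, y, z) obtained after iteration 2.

(-0.940, -0.915, -0.875)

Iteration 1:
  x = (-2 - (-2)·0.000 - (-3.9)·0.000) / (6.9) = -0.290
  y = (-3 - (-3.4)·0.000 - (-2.6)·0.000) / (7) = -0.429
  z = (-8 - (4)·0.000 - (-1.6)·0.000) / (8.6) = -0.930
Iteration 2:
  x = (-2 - (-2)·-0.429 - (-3.9)·-0.930) / (6.9) = -0.940
  y = (-3 - (-3.4)·-0.290 - (-2.6)·-0.930) / (7) = -0.915
  z = (-8 - (4)·-0.290 - (-1.6)·-0.429) / (8.6) = -0.875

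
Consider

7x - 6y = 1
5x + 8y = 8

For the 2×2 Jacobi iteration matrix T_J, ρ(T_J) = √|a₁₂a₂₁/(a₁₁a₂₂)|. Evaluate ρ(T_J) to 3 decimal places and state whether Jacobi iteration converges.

a₁₂a₂₁/(a₁₁a₂₂) = (-6)·(5) / ((7)·(8)) = -0.535714
ρ = √|-0.535714| = √0.535714 = 0.732
ρ < 1, so Jacobi converges

0.732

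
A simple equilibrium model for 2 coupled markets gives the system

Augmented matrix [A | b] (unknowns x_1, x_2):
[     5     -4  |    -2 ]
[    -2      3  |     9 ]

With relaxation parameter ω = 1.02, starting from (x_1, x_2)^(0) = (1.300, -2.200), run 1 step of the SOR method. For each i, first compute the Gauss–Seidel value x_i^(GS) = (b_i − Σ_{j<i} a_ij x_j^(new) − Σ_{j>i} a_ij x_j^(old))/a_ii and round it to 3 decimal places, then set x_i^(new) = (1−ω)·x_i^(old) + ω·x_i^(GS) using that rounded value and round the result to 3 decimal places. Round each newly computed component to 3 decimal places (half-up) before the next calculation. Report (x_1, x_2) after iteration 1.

(-2.229, 1.588)

Iteration 1:
  x_1: GS value = (-2 - (-4)·-2.200) / (5) = -2.160;  x_1 ← (1−ω)·1.300 + ω·-2.160 = -2.229
  x_2: GS value = (9 - (-2)·-2.229) / (3) = 1.514;  x_2 ← (1−ω)·-2.200 + ω·1.514 = 1.588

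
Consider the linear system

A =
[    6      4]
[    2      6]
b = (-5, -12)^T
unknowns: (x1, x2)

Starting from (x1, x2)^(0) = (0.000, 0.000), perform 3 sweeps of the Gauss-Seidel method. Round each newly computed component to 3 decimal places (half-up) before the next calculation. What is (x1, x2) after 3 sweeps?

(0.570, -2.190)

Iteration 1:
  x1 = (-5 - (4)·0.000) / (6) = -0.833
  x2 = (-12 - (2)·-0.833) / (6) = -1.722
Iteration 2:
  x1 = (-5 - (4)·-1.722) / (6) = 0.315
  x2 = (-12 - (2)·0.315) / (6) = -2.105
Iteration 3:
  x1 = (-5 - (4)·-2.105) / (6) = 0.570
  x2 = (-12 - (2)·0.570) / (6) = -2.190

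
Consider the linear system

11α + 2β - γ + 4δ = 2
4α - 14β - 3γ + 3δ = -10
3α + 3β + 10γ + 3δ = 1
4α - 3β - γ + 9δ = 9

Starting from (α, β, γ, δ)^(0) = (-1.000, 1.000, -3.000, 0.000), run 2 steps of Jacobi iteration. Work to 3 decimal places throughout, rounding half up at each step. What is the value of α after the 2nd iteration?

-0.529

Iteration 1:
  α = (2 - (2)·1.000 - (-1)·-3.000 - (4)·0.000) / (11) = -0.273
  β = (-10 - (4)·-1.000 - (-3)·-3.000 - (3)·0.000) / (-14) = 1.071
  γ = (1 - (3)·-1.000 - (3)·1.000 - (3)·0.000) / (10) = 0.100
  δ = (9 - (4)·-1.000 - (-3)·1.000 - (-1)·-3.000) / (9) = 1.444
Iteration 2:
  α = (2 - (2)·1.071 - (-1)·0.100 - (4)·1.444) / (11) = -0.529
  β = (-10 - (4)·-0.273 - (-3)·0.100 - (3)·1.444) / (-14) = 0.924
  γ = (1 - (3)·-0.273 - (3)·1.071 - (3)·1.444) / (10) = -0.573
  δ = (9 - (4)·-0.273 - (-3)·1.071 - (-1)·0.100) / (9) = 1.489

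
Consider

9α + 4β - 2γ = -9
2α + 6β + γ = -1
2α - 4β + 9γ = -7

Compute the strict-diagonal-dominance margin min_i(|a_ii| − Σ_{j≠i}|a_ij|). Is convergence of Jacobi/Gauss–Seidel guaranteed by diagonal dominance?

row 1: |9| − (4+2) = 3
row 2: |6| − (2+1) = 3
row 3: |9| − (2+4) = 3
minimum over rows = 3 → strictly diagonally dominant (convergence guaranteed)

3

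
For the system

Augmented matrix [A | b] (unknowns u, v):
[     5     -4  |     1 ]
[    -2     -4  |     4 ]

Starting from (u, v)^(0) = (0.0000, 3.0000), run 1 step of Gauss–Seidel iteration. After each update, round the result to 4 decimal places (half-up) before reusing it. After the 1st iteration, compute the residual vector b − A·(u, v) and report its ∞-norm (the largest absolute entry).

Iteration 1:
  u = (1 - (-4)·3.0000) / (5) = 2.6000
  v = (4 - (-2)·2.6000) / (-4) = -2.3000
Residual b − A·x = (-21.2000, 0.0000); ∞-norm = 21.2000

21.2000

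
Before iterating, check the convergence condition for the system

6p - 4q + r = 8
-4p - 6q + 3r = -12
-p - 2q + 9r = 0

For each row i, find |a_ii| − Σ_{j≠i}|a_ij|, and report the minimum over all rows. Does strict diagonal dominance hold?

row 1: |6| − (4+1) = 1
row 2: |-6| − (4+3) = -1
row 3: |9| − (1+2) = 6
minimum over rows = -1 → not strictly diagonally dominant

-1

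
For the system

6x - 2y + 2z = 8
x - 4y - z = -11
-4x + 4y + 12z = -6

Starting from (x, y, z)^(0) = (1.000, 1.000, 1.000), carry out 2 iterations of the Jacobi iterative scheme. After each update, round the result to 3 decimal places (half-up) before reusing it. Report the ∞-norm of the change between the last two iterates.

Iteration 1:
  x = (8 - (-2)·1.000 - (2)·1.000) / (6) = 1.333
  y = (-11 - (1)·1.000 - (-1)·1.000) / (-4) = 2.750
  z = (-6 - (-4)·1.000 - (4)·1.000) / (12) = -0.500
Iteration 2:
  x = (8 - (-2)·2.750 - (2)·-0.500) / (6) = 2.417
  y = (-11 - (1)·1.333 - (-1)·-0.500) / (-4) = 3.208
  z = (-6 - (-4)·1.333 - (4)·2.750) / (12) = -0.972
Change: (1.084, 0.458, -0.472) → max |·| = 1.084

1.084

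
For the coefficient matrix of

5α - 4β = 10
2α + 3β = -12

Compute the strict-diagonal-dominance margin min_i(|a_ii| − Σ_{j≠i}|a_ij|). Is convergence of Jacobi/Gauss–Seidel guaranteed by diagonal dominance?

1

row 1: |5| − (4) = 1
row 2: |3| − (2) = 1
minimum over rows = 1 → strictly diagonally dominant (convergence guaranteed)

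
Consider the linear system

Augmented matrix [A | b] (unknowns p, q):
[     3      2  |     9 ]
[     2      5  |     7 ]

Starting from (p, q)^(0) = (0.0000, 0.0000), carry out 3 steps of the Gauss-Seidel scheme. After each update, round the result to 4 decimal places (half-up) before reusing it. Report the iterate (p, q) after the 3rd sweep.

Iteration 1:
  p = (9 - (2)·0.0000) / (3) = 3.0000
  q = (7 - (2)·3.0000) / (5) = 0.2000
Iteration 2:
  p = (9 - (2)·0.2000) / (3) = 2.8667
  q = (7 - (2)·2.8667) / (5) = 0.2533
Iteration 3:
  p = (9 - (2)·0.2533) / (3) = 2.8311
  q = (7 - (2)·2.8311) / (5) = 0.2676

(2.8311, 0.2676)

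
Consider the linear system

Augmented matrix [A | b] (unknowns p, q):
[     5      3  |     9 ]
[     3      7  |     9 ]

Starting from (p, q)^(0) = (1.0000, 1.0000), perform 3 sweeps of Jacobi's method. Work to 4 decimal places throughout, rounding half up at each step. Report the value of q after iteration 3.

0.7347

Iteration 1:
  p = (9 - (3)·1.0000) / (5) = 1.2000
  q = (9 - (3)·1.0000) / (7) = 0.8571
Iteration 2:
  p = (9 - (3)·0.8571) / (5) = 1.2857
  q = (9 - (3)·1.2000) / (7) = 0.7714
Iteration 3:
  p = (9 - (3)·0.7714) / (5) = 1.3372
  q = (9 - (3)·1.2857) / (7) = 0.7347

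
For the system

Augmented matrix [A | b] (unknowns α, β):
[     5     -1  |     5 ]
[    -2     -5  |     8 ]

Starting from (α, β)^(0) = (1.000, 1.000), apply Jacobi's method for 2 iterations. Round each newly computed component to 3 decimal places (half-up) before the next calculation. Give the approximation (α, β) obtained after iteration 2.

(0.600, -2.080)

Iteration 1:
  α = (5 - (-1)·1.000) / (5) = 1.200
  β = (8 - (-2)·1.000) / (-5) = -2.000
Iteration 2:
  α = (5 - (-1)·-2.000) / (5) = 0.600
  β = (8 - (-2)·1.200) / (-5) = -2.080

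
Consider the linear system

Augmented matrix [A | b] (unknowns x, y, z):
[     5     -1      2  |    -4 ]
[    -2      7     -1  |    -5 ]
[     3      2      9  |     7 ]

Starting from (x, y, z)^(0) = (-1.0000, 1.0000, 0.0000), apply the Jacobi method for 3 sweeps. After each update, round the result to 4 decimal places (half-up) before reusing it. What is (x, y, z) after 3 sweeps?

Iteration 1:
  x = (-4 - (-1)·1.0000 - (2)·0.0000) / (5) = -0.6000
  y = (-5 - (-2)·-1.0000 - (-1)·0.0000) / (7) = -1.0000
  z = (7 - (3)·-1.0000 - (2)·1.0000) / (9) = 0.8889
Iteration 2:
  x = (-4 - (-1)·-1.0000 - (2)·0.8889) / (5) = -1.3556
  y = (-5 - (-2)·-0.6000 - (-1)·0.8889) / (7) = -0.7587
  z = (7 - (3)·-0.6000 - (2)·-1.0000) / (9) = 1.2000
Iteration 3:
  x = (-4 - (-1)·-0.7587 - (2)·1.2000) / (5) = -1.4317
  y = (-5 - (-2)·-1.3556 - (-1)·1.2000) / (7) = -0.9302
  z = (7 - (3)·-1.3556 - (2)·-0.7587) / (9) = 1.3982

(-1.4317, -0.9302, 1.3982)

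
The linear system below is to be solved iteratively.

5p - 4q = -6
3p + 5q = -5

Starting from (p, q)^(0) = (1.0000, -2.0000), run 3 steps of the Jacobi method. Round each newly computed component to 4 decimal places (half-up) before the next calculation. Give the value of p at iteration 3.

-0.6560

Iteration 1:
  p = (-6 - (-4)·-2.0000) / (5) = -2.8000
  q = (-5 - (3)·1.0000) / (5) = -1.6000
Iteration 2:
  p = (-6 - (-4)·-1.6000) / (5) = -2.4800
  q = (-5 - (3)·-2.8000) / (5) = 0.6800
Iteration 3:
  p = (-6 - (-4)·0.6800) / (5) = -0.6560
  q = (-5 - (3)·-2.4800) / (5) = 0.4880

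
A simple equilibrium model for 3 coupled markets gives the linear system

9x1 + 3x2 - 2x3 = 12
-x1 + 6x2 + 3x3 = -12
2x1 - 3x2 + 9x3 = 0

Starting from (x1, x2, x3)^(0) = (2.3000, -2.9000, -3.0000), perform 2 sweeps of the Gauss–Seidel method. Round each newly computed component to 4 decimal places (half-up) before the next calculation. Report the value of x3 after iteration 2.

-0.8121

Iteration 1:
  x1 = (12 - (3)·-2.9000 - (-2)·-3.0000) / (9) = 1.6333
  x2 = (-12 - (-1)·1.6333 - (3)·-3.0000) / (6) = -0.2278
  x3 = (0 - (2)·1.6333 - (-3)·-0.2278) / (9) = -0.4389
Iteration 2:
  x1 = (12 - (3)·-0.2278 - (-2)·-0.4389) / (9) = 1.3117
  x2 = (-12 - (-1)·1.3117 - (3)·-0.4389) / (6) = -1.5619
  x3 = (0 - (2)·1.3117 - (-3)·-1.5619) / (9) = -0.8121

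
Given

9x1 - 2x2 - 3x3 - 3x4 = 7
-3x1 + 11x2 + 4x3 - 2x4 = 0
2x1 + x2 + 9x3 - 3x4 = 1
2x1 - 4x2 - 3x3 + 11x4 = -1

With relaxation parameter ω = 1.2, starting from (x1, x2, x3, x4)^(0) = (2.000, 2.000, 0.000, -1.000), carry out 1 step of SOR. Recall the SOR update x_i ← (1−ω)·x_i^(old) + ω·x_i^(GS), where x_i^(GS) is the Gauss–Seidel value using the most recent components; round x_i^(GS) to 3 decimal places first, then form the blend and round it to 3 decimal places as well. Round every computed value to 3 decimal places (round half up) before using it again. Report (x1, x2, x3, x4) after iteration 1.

Iteration 1:
  x1: GS value = (7 - (-2)·2.000 - (-3)·0.000 - (-3)·-1.000) / (9) = 0.889;  x1 ← (1−ω)·2.000 + ω·0.889 = 0.667
  x2: GS value = (0 - (-3)·0.667 - (4)·0.000 - (-2)·-1.000) / (11) = 0.000;  x2 ← (1−ω)·2.000 + ω·0.000 = -0.400
  x3: GS value = (1 - (2)·0.667 - (1)·-0.400 - (-3)·-1.000) / (9) = -0.326;  x3 ← (1−ω)·0.000 + ω·-0.326 = -0.391
  x4: GS value = (-1 - (2)·0.667 - (-4)·-0.400 - (-3)·-0.391) / (11) = -0.464;  x4 ← (1−ω)·-1.000 + ω·-0.464 = -0.357

(0.667, -0.400, -0.391, -0.357)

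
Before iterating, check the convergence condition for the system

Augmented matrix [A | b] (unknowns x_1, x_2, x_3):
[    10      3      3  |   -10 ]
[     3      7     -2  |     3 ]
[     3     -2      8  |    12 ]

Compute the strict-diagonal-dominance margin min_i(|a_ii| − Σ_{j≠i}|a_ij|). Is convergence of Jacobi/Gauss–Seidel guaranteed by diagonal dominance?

row 1: |10| − (3+3) = 4
row 2: |7| − (3+2) = 2
row 3: |8| − (3+2) = 3
minimum over rows = 2 → strictly diagonally dominant (convergence guaranteed)

2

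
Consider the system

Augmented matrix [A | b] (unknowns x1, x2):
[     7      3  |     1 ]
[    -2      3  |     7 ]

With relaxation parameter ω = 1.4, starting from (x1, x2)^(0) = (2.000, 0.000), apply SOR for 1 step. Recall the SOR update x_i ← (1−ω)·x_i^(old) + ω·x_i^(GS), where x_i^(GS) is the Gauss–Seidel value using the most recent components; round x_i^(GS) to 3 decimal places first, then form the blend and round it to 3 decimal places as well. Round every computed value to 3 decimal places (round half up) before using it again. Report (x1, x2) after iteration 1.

(-0.600, 2.706)

Iteration 1:
  x1: GS value = (1 - (3)·0.000) / (7) = 0.143;  x1 ← (1−ω)·2.000 + ω·0.143 = -0.600
  x2: GS value = (7 - (-2)·-0.600) / (3) = 1.933;  x2 ← (1−ω)·0.000 + ω·1.933 = 2.706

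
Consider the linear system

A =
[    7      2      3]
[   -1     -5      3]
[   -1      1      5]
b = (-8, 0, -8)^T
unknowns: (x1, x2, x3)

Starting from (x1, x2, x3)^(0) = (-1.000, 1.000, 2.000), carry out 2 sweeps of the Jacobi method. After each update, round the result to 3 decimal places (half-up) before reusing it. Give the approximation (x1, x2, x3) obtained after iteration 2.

(-0.686, -0.743, -2.337)

Iteration 1:
  x1 = (-8 - (2)·1.000 - (3)·2.000) / (7) = -2.286
  x2 = (0 - (-1)·-1.000 - (3)·2.000) / (-5) = 1.400
  x3 = (-8 - (-1)·-1.000 - (1)·1.000) / (5) = -2.000
Iteration 2:
  x1 = (-8 - (2)·1.400 - (3)·-2.000) / (7) = -0.686
  x2 = (0 - (-1)·-2.286 - (3)·-2.000) / (-5) = -0.743
  x3 = (-8 - (-1)·-2.286 - (1)·1.400) / (5) = -2.337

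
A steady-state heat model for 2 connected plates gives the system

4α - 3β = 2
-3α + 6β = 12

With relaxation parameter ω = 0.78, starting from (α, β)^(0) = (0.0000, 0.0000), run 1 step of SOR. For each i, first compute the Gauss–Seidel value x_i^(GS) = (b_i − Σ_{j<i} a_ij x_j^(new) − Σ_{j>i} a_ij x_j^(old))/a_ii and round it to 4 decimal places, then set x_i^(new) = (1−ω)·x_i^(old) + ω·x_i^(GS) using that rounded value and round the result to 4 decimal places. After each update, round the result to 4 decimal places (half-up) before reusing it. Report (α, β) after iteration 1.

(0.3900, 1.7121)

Iteration 1:
  α: GS value = (2 - (-3)·0.0000) / (4) = 0.5000;  α ← (1−ω)·0.0000 + ω·0.5000 = 0.3900
  β: GS value = (12 - (-3)·0.3900) / (6) = 2.1950;  β ← (1−ω)·0.0000 + ω·2.1950 = 1.7121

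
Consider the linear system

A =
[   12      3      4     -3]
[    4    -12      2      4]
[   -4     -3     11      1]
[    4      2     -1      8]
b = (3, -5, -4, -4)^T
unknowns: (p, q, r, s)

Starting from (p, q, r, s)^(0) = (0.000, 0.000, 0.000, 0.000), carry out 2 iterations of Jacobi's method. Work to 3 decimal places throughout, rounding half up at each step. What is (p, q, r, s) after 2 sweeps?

Iteration 1:
  p = (3 - (3)·0.000 - (4)·0.000 - (-3)·0.000) / (12) = 0.250
  q = (-5 - (4)·0.000 - (2)·0.000 - (4)·0.000) / (-12) = 0.417
  r = (-4 - (-4)·0.000 - (-3)·0.000 - (1)·0.000) / (11) = -0.364
  s = (-4 - (4)·0.000 - (2)·0.000 - (-1)·0.000) / (8) = -0.500
Iteration 2:
  p = (3 - (3)·0.417 - (4)·-0.364 - (-3)·-0.500) / (12) = 0.142
  q = (-5 - (4)·0.250 - (2)·-0.364 - (4)·-0.500) / (-12) = 0.273
  r = (-4 - (-4)·0.250 - (-3)·0.417 - (1)·-0.500) / (11) = -0.114
  s = (-4 - (4)·0.250 - (2)·0.417 - (-1)·-0.364) / (8) = -0.775

(0.142, 0.273, -0.114, -0.775)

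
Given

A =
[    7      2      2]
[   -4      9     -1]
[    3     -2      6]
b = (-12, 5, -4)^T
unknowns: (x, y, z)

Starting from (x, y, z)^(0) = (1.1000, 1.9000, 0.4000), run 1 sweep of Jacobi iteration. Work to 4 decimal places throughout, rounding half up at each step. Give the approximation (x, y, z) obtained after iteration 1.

Iteration 1:
  x = (-12 - (2)·1.9000 - (2)·0.4000) / (7) = -2.3714
  y = (5 - (-4)·1.1000 - (-1)·0.4000) / (9) = 1.0889
  z = (-4 - (3)·1.1000 - (-2)·1.9000) / (6) = -0.5833

(-2.3714, 1.0889, -0.5833)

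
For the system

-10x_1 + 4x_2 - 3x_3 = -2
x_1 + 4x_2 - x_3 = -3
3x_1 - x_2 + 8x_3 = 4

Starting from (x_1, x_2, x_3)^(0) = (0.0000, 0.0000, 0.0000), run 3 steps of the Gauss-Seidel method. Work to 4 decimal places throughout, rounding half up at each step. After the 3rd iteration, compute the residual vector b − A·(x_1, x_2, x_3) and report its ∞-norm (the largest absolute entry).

Iteration 1:
  x_1 = (-2 - (4)·0.0000 - (-3)·0.0000) / (-10) = 0.2000
  x_2 = (-3 - (1)·0.2000 - (-1)·0.0000) / (4) = -0.8000
  x_3 = (4 - (3)·0.2000 - (-1)·-0.8000) / (8) = 0.3250
Iteration 2:
  x_1 = (-2 - (4)·-0.8000 - (-3)·0.3250) / (-10) = -0.2175
  x_2 = (-3 - (1)·-0.2175 - (-1)·0.3250) / (4) = -0.6144
  x_3 = (4 - (3)·-0.2175 - (-1)·-0.6144) / (8) = 0.5048
Iteration 3:
  x_1 = (-2 - (4)·-0.6144 - (-3)·0.5048) / (-10) = -0.1972
  x_2 = (-3 - (1)·-0.1972 - (-1)·0.5048) / (4) = -0.5745
  x_3 = (4 - (3)·-0.1972 - (-1)·-0.5745) / (8) = 0.5021
Residual b − A·x = (-0.1677, -0.0027, 0.0003); ∞-norm = 0.1677

0.1677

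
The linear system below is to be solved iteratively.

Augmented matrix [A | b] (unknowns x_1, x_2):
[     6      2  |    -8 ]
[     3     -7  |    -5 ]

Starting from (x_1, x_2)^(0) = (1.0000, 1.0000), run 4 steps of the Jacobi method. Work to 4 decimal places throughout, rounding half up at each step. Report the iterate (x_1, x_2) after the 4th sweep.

(-1.3265, 0.1429)

Iteration 1:
  x_1 = (-8 - (2)·1.0000) / (6) = -1.6667
  x_2 = (-5 - (3)·1.0000) / (-7) = 1.1429
Iteration 2:
  x_1 = (-8 - (2)·1.1429) / (6) = -1.7143
  x_2 = (-5 - (3)·-1.6667) / (-7) = 0.0000
Iteration 3:
  x_1 = (-8 - (2)·0.0000) / (6) = -1.3333
  x_2 = (-5 - (3)·-1.7143) / (-7) = -0.0204
Iteration 4:
  x_1 = (-8 - (2)·-0.0204) / (6) = -1.3265
  x_2 = (-5 - (3)·-1.3333) / (-7) = 0.1429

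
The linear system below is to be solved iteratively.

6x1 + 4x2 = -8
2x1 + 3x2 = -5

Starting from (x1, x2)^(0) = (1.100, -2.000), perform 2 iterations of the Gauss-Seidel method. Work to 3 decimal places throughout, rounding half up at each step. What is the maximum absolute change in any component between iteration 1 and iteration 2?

Iteration 1:
  x1 = (-8 - (4)·-2.000) / (6) = 0.000
  x2 = (-5 - (2)·0.000) / (3) = -1.667
Iteration 2:
  x1 = (-8 - (4)·-1.667) / (6) = -0.222
  x2 = (-5 - (2)·-0.222) / (3) = -1.519
Change: (-0.222, 0.148) → max |·| = 0.222

0.222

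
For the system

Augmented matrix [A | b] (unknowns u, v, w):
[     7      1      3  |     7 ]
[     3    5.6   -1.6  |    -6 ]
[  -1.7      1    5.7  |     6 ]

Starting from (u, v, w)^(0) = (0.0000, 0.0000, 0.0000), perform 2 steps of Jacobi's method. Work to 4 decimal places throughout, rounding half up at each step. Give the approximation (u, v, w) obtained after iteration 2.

(0.7019, -1.3064, 1.5388)

Iteration 1:
  u = (7 - (1)·0.0000 - (3)·0.0000) / (7) = 1.0000
  v = (-6 - (3)·0.0000 - (-1.6)·0.0000) / (5.6) = -1.0714
  w = (6 - (-1.7)·0.0000 - (1)·0.0000) / (5.7) = 1.0526
Iteration 2:
  u = (7 - (1)·-1.0714 - (3)·1.0526) / (7) = 0.7019
  v = (-6 - (3)·1.0000 - (-1.6)·1.0526) / (5.6) = -1.3064
  w = (6 - (-1.7)·1.0000 - (1)·-1.0714) / (5.7) = 1.5388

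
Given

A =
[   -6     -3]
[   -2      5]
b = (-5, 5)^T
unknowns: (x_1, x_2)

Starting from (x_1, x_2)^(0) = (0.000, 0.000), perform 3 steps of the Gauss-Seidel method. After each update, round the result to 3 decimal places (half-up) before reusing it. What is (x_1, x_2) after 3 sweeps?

Iteration 1:
  x_1 = (-5 - (-3)·0.000) / (-6) = 0.833
  x_2 = (5 - (-2)·0.833) / (5) = 1.333
Iteration 2:
  x_1 = (-5 - (-3)·1.333) / (-6) = 0.167
  x_2 = (5 - (-2)·0.167) / (5) = 1.067
Iteration 3:
  x_1 = (-5 - (-3)·1.067) / (-6) = 0.300
  x_2 = (5 - (-2)·0.300) / (5) = 1.120

(0.300, 1.120)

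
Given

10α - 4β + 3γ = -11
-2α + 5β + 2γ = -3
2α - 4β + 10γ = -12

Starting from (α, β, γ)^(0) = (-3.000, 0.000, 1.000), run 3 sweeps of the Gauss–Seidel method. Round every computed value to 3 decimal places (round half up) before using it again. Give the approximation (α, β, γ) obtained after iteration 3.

(-0.952, -0.524, -1.219)

Iteration 1:
  α = (-11 - (-4)·0.000 - (3)·1.000) / (10) = -1.400
  β = (-3 - (-2)·-1.400 - (2)·1.000) / (5) = -1.560
  γ = (-12 - (2)·-1.400 - (-4)·-1.560) / (10) = -1.544
Iteration 2:
  α = (-11 - (-4)·-1.560 - (3)·-1.544) / (10) = -1.261
  β = (-3 - (-2)·-1.261 - (2)·-1.544) / (5) = -0.487
  γ = (-12 - (2)·-1.261 - (-4)·-0.487) / (10) = -1.143
Iteration 3:
  α = (-11 - (-4)·-0.487 - (3)·-1.143) / (10) = -0.952
  β = (-3 - (-2)·-0.952 - (2)·-1.143) / (5) = -0.524
  γ = (-12 - (2)·-0.952 - (-4)·-0.524) / (10) = -1.219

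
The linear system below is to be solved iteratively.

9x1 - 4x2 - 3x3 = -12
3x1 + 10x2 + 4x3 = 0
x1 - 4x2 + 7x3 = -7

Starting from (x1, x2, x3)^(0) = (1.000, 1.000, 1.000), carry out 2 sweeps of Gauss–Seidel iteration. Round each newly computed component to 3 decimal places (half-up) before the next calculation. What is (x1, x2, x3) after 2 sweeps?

(-1.788, 0.958, -0.197)

Iteration 1:
  x1 = (-12 - (-4)·1.000 - (-3)·1.000) / (9) = -0.556
  x2 = (0 - (3)·-0.556 - (4)·1.000) / (10) = -0.233
  x3 = (-7 - (1)·-0.556 - (-4)·-0.233) / (7) = -1.054
Iteration 2:
  x1 = (-12 - (-4)·-0.233 - (-3)·-1.054) / (9) = -1.788
  x2 = (0 - (3)·-1.788 - (4)·-1.054) / (10) = 0.958
  x3 = (-7 - (1)·-1.788 - (-4)·0.958) / (7) = -0.197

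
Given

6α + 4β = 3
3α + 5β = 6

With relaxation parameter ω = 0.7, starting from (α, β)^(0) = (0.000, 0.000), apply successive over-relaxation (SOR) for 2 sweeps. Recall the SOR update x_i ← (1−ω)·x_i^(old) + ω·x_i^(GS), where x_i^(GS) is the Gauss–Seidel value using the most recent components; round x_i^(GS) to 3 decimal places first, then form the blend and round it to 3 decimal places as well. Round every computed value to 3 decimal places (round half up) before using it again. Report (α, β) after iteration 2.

Iteration 1:
  α: GS value = (3 - (4)·0.000) / (6) = 0.500;  α ← (1−ω)·0.000 + ω·0.500 = 0.350
  β: GS value = (6 - (3)·0.350) / (5) = 0.990;  β ← (1−ω)·0.000 + ω·0.990 = 0.693
Iteration 2:
  α: GS value = (3 - (4)·0.693) / (6) = 0.038;  α ← (1−ω)·0.350 + ω·0.038 = 0.132
  β: GS value = (6 - (3)·0.132) / (5) = 1.121;  β ← (1−ω)·0.693 + ω·1.121 = 0.993

(0.132, 0.993)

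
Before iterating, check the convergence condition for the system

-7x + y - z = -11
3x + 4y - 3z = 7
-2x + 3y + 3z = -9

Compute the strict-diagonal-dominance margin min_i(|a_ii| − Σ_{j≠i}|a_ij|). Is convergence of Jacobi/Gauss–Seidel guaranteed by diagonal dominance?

row 1: |-7| − (1+1) = 5
row 2: |4| − (3+3) = -2
row 3: |3| − (2+3) = -2
minimum over rows = -2 → not strictly diagonally dominant

-2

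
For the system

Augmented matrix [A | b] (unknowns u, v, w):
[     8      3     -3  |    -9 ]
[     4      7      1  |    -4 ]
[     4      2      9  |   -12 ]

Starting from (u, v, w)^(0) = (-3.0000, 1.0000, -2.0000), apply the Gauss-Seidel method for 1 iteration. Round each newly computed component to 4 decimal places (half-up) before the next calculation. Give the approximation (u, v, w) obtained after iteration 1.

Iteration 1:
  u = (-9 - (3)·1.0000 - (-3)·-2.0000) / (8) = -2.2500
  v = (-4 - (4)·-2.2500 - (1)·-2.0000) / (7) = 1.0000
  w = (-12 - (4)·-2.2500 - (2)·1.0000) / (9) = -0.5556

(-2.2500, 1.0000, -0.5556)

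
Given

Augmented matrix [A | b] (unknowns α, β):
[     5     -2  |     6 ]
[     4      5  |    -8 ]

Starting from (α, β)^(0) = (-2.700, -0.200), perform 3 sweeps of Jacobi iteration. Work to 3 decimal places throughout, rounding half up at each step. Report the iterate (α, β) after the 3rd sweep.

(0.202, -2.739)

Iteration 1:
  α = (6 - (-2)·-0.200) / (5) = 1.120
  β = (-8 - (4)·-2.700) / (5) = 0.560
Iteration 2:
  α = (6 - (-2)·0.560) / (5) = 1.424
  β = (-8 - (4)·1.120) / (5) = -2.496
Iteration 3:
  α = (6 - (-2)·-2.496) / (5) = 0.202
  β = (-8 - (4)·1.424) / (5) = -2.739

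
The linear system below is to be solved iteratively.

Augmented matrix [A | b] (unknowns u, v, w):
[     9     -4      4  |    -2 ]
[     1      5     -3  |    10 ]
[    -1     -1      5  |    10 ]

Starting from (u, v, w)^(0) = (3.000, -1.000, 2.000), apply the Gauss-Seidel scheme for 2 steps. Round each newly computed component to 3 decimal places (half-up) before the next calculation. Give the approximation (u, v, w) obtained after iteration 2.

Iteration 1:
  u = (-2 - (-4)·-1.000 - (4)·2.000) / (9) = -1.556
  v = (10 - (1)·-1.556 - (-3)·2.000) / (5) = 3.511
  w = (10 - (-1)·-1.556 - (-1)·3.511) / (5) = 2.391
Iteration 2:
  u = (-2 - (-4)·3.511 - (4)·2.391) / (9) = 0.276
  v = (10 - (1)·0.276 - (-3)·2.391) / (5) = 3.379
  w = (10 - (-1)·0.276 - (-1)·3.379) / (5) = 2.731

(0.276, 3.379, 2.731)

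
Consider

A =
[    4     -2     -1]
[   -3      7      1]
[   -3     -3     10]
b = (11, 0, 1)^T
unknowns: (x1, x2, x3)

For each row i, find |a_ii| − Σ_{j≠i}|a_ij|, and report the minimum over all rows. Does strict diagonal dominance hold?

1

row 1: |4| − (2+1) = 1
row 2: |7| − (3+1) = 3
row 3: |10| − (3+3) = 4
minimum over rows = 1 → strictly diagonally dominant (convergence guaranteed)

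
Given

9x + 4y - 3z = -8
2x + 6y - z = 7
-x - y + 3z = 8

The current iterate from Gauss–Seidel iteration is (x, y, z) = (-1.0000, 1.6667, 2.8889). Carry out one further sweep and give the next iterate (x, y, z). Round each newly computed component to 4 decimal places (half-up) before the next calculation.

One sweep:
  x = (-8 - (4)·1.6667 - (-3)·2.8889) / (9) = -0.6667
  y = (7 - (2)·-0.6667 - (-1)·2.8889) / (6) = 1.8704
  z = (8 - (-1)·-0.6667 - (-1)·1.8704) / (3) = 3.0679

(-0.6667, 1.8704, 3.0679)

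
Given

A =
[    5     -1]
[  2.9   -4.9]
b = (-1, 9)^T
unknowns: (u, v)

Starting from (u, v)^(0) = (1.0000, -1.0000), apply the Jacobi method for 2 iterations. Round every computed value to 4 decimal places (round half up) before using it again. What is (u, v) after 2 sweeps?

(-0.4490, -2.0735)

Iteration 1:
  u = (-1 - (-1)·-1.0000) / (5) = -0.4000
  v = (9 - (2.9)·1.0000) / (-4.9) = -1.2449
Iteration 2:
  u = (-1 - (-1)·-1.2449) / (5) = -0.4490
  v = (9 - (2.9)·-0.4000) / (-4.9) = -2.0735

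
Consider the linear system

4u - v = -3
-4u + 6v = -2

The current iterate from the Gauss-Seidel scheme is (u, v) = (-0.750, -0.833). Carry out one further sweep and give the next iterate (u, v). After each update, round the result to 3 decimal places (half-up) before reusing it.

(-0.958, -0.972)

One sweep:
  u = (-3 - (-1)·-0.833) / (4) = -0.958
  v = (-2 - (-4)·-0.958) / (6) = -0.972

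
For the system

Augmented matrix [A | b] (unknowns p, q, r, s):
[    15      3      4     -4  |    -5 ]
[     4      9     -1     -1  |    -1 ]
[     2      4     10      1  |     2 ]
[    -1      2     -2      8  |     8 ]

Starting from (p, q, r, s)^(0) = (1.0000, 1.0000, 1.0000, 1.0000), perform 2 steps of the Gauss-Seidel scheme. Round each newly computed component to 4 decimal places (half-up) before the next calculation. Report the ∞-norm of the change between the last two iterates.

Iteration 1:
  p = (-5 - (3)·1.0000 - (4)·1.0000 - (-4)·1.0000) / (15) = -0.5333
  q = (-1 - (4)·-0.5333 - (-1)·1.0000 - (-1)·1.0000) / (9) = 0.3481
  r = (2 - (2)·-0.5333 - (4)·0.3481 - (1)·1.0000) / (10) = 0.0674
  s = (8 - (-1)·-0.5333 - (2)·0.3481 - (-2)·0.0674) / (8) = 0.8632
Iteration 2:
  p = (-5 - (3)·0.3481 - (4)·0.0674 - (-4)·0.8632) / (15) = -0.1907
  q = (-1 - (4)·-0.1907 - (-1)·0.0674 - (-1)·0.8632) / (9) = 0.0770
  r = (2 - (2)·-0.1907 - (4)·0.0770 - (1)·0.8632) / (10) = 0.1210
  s = (8 - (-1)·-0.1907 - (2)·0.0770 - (-2)·0.1210) / (8) = 0.9872
Change: (0.3426, -0.2711, 0.0536, 0.1240) → max |·| = 0.3426

0.3426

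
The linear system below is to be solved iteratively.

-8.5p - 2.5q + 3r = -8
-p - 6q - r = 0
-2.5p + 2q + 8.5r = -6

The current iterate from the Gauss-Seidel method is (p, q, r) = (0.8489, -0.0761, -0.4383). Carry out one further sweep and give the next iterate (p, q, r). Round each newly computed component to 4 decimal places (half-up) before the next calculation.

One sweep:
  p = (-8 - (-2.5)·-0.0761 - (3)·-0.4383) / (-8.5) = 0.8089
  q = (0 - (-1)·0.8089 - (-1)·-0.4383) / (-6) = -0.0618
  r = (-6 - (-2.5)·0.8089 - (2)·-0.0618) / (8.5) = -0.4534

(0.8089, -0.0618, -0.4534)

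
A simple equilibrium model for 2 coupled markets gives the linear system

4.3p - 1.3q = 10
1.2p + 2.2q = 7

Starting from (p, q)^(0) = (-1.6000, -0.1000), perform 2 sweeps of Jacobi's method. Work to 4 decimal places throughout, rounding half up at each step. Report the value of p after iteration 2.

3.5514

Iteration 1:
  p = (10 - (-1.3)·-0.1000) / (4.3) = 2.2953
  q = (7 - (1.2)·-1.6000) / (2.2) = 4.0545
Iteration 2:
  p = (10 - (-1.3)·4.0545) / (4.3) = 3.5514
  q = (7 - (1.2)·2.2953) / (2.2) = 1.9298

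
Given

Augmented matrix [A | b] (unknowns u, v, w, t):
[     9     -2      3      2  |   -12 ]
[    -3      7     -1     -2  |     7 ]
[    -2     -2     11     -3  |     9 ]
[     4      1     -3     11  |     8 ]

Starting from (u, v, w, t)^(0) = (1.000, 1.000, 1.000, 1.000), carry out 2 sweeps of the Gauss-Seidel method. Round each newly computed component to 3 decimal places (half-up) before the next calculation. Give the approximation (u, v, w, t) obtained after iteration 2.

(-1.818, 0.786, 1.045, 1.602)

Iteration 1:
  u = (-12 - (-2)·1.000 - (3)·1.000 - (2)·1.000) / (9) = -1.667
  v = (7 - (-3)·-1.667 - (-1)·1.000 - (-2)·1.000) / (7) = 0.714
  w = (9 - (-2)·-1.667 - (-2)·0.714 - (-3)·1.000) / (11) = 0.918
  t = (8 - (4)·-1.667 - (1)·0.714 - (-3)·0.918) / (11) = 1.519
Iteration 2:
  u = (-12 - (-2)·0.714 - (3)·0.918 - (2)·1.519) / (9) = -1.818
  v = (7 - (-3)·-1.818 - (-1)·0.918 - (-2)·1.519) / (7) = 0.786
  w = (9 - (-2)·-1.818 - (-2)·0.786 - (-3)·1.519) / (11) = 1.045
  t = (8 - (4)·-1.818 - (1)·0.786 - (-3)·1.045) / (11) = 1.602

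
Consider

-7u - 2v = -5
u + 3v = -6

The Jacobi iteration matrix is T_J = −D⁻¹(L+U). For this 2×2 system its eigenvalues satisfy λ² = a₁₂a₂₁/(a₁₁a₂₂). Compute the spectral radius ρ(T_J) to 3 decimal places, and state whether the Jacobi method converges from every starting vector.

0.309

a₁₂a₂₁/(a₁₁a₂₂) = (-2)·(1) / ((-7)·(3)) = 0.095238
ρ = √|0.095238| = √0.095238 = 0.309
ρ < 1, so Jacobi converges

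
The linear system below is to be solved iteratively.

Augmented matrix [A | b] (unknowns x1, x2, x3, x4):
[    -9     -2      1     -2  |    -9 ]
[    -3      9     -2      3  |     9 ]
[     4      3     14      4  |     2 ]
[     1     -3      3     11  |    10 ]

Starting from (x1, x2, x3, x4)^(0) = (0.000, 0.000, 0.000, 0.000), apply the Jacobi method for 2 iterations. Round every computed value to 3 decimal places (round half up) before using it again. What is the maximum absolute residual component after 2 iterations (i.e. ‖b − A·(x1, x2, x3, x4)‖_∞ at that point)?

Iteration 1:
  x1 = (-9 - (-2)·0.000 - (1)·0.000 - (-2)·0.000) / (-9) = 1.000
  x2 = (9 - (-3)·0.000 - (-2)·0.000 - (3)·0.000) / (9) = 1.000
  x3 = (2 - (4)·0.000 - (3)·0.000 - (4)·0.000) / (14) = 0.143
  x4 = (10 - (1)·0.000 - (-3)·0.000 - (3)·0.000) / (11) = 0.909
Iteration 2:
  x1 = (-9 - (-2)·1.000 - (1)·0.143 - (-2)·0.909) / (-9) = 0.592
  x2 = (9 - (-3)·1.000 - (-2)·0.143 - (3)·0.909) / (9) = 1.062
  x3 = (2 - (4)·1.000 - (3)·1.000 - (4)·0.909) / (14) = -0.617
  x4 = (10 - (1)·1.000 - (-3)·1.000 - (3)·0.143) / (11) = 1.052
Residual b − A·x = (1.173, -3.172, 0.876, 2.873); ∞-norm = 3.172

3.172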